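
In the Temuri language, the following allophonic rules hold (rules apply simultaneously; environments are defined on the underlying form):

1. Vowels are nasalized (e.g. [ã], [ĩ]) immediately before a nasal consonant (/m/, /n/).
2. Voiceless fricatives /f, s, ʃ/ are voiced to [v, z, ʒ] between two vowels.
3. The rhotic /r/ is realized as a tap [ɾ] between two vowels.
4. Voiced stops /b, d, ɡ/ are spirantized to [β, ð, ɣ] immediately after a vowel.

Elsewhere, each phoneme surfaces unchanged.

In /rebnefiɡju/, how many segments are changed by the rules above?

3

Segments that undergo a rule: /b/ → [β] (rule 4); /f/ → [v] (rule 2); /ɡ/ → [ɣ] (rule 4).
All other segments surface unchanged.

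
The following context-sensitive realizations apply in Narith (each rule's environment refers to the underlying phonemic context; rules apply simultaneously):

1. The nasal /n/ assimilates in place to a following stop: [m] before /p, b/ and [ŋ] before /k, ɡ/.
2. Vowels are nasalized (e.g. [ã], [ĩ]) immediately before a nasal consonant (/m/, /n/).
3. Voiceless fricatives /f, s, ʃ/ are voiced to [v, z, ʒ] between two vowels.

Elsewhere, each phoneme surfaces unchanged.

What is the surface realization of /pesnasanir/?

[pesnazãnir]

/p/ (word-initial): no rule targets it → [p].
/e/ — between /p/ and /s/; rule 2 does not apply here → [e].
/s/ — between /e/ and /n/; rule 3 does not apply here → [s].
/n/ (between /s/ and /a/): rule 1 targets it, but not before a labial or velar stop → unchanged [n].
/a/ (between /n/ and /s/): rule 2 targets it, but not before a nasal consonant → unchanged [a].
/s/ meets the environment for rule 3 (between two vowels) → [z].
/a/ (between /s/ and /n/): before a nasal consonant, so rule 2 applies → [ã].
/n/ (between /a/ and /i/) is in the target of rule 1 but the environment (before a labial or velar stop) is not met → [n].
/i/ (between /n/ and /r/): rule 2 targets it, but not before a nasal consonant → unchanged [i].
/r/ — not in any rule's target class → [r].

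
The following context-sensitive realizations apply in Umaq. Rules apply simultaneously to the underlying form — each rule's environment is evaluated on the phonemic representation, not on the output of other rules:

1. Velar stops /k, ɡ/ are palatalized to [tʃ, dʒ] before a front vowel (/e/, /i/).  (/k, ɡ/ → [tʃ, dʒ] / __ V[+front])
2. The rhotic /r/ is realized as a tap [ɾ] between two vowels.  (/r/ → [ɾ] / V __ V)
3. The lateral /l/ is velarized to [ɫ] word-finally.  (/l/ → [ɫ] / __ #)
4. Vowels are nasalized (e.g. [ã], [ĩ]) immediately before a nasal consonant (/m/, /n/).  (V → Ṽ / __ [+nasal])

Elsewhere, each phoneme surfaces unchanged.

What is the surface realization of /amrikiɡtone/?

[ãmritʃiɡtõne]

/a/ (word-initial): before a nasal consonant, so rule 4 applies → [ã].
/r/ (between /m/ and /i/) is in the target of rule 2 but the environment (between two vowels) is not met → [r].
/i/ — between /r/ and /k/; rule 4 does not apply here → [i].
/k/ — between /i/ and /i/, before a front vowel — surfaces as [tʃ] (rule 1).
/i/ (between /k/ and /ɡ/): rule 4 targets it, but not before a nasal consonant → unchanged [i].
/ɡ/ — between /i/ and /t/; rule 1 does not apply here → [ɡ].
/o/ — between /t/ and /n/, before a nasal consonant — surfaces as [õ] (rule 4).
/e/ (word-final) fails the environment for rule 4, so it stays [e].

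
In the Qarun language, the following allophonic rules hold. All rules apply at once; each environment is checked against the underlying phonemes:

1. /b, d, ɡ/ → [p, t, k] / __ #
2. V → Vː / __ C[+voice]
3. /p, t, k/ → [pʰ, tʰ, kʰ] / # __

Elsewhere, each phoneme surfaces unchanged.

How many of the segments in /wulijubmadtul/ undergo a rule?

5

Segments that undergo a rule: /u/ → [uː] (rule 2); /i/ → [iː] (rule 2); /u/ → [uː] (rule 2); /a/ → [aː] (rule 2); /u/ → [uː] (rule 2).
All other segments surface unchanged.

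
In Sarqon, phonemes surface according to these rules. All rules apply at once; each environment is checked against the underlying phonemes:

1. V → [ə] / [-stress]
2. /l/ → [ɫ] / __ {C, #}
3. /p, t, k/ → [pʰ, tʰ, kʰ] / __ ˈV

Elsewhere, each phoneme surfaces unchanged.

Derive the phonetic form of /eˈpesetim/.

[əˈpʰesətəm]

/e/ (word-initial) occurs in an unstressed syllable → [ə] by rule 1.
Rule 3 applies to /p/ (between /e/ and /e/: immediately before a stressed vowel) → [pʰ].
/e/ — between /p/ and /s/; rule 1 does not apply here → [e].
/s/ stays [s].
Rule 1 applies to /e/ (between /s/ and /t/: in an unstressed syllable) → [ə].
/t/ (between /e/ and /i/) is in the target of rule 3 but the environment (immediately before a stressed vowel) is not met → [t].
Rule 1 applies to /i/ (between /t/ and /m/: in an unstressed syllable) → [ə].
/m/ (word-final) is unaffected → [m].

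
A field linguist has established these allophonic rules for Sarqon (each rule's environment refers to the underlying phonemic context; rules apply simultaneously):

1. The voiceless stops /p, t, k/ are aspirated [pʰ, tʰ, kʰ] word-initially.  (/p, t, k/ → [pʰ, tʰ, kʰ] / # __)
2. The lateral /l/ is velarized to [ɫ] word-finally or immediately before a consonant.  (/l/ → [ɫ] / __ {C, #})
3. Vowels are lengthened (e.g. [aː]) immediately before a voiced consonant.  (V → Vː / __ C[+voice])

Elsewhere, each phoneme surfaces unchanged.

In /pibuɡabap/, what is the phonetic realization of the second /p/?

[p]

/p/ (word-final) is in the target of rule 1 but the environment (word-initially) is not met → [p].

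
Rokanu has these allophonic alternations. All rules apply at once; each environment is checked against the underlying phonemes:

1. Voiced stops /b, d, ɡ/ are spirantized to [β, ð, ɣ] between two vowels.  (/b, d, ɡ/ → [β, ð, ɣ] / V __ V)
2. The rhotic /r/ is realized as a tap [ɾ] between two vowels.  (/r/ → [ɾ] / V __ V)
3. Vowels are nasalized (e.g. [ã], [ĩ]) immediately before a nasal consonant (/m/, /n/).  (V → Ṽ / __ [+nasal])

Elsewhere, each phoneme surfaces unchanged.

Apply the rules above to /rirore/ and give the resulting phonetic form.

[riɾoɾe]

/r/ — word-initial; rule 2 does not apply here → [r].
/i/ (between /r/ and /r/) fails the environment for rule 3, so it stays [i].
/r/ (between /i/ and /o/): between two vowels, so rule 2 applies → [ɾ].
/o/ — between /r/ and /r/; rule 3 does not apply here → [o].
/r/ (between /o/ and /e/) occurs between two vowels → [ɾ] by rule 2.
/e/ — word-final; rule 3 does not apply here → [e].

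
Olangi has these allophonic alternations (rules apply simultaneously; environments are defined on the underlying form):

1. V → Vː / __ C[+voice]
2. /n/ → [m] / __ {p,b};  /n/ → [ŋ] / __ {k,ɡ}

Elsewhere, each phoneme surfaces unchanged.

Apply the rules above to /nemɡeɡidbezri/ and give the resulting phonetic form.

/n/ (word-initial) is in the target of rule 2 but the environment (before a labial or velar stop) is not met → [n].
/e/ meets the environment for rule 1 (before a voiced consonant) → [eː].
/e/ (between /ɡ/ and /ɡ/) occurs before a voiced consonant → [eː] by rule 1.
/i/ (between /ɡ/ and /d/) occurs before a voiced consonant → [iː] by rule 1.
/e/ (between /b/ and /z/) occurs before a voiced consonant → [eː] by rule 1.
/i/ (word-final): rule 1 targets it, but not before a voiced consonant → unchanged [i].

[neːmɡeːɡiːdbeːzri]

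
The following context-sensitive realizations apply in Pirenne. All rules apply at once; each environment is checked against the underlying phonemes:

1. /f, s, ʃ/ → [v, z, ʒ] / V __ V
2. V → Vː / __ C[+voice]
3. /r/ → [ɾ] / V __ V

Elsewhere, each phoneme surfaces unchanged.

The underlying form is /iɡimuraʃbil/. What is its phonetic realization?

/i/ (word-initial): before a voiced consonant, so rule 2 applies → [iː].
/ɡ/ — not in any rule's target class → [ɡ].
/i/ — between /ɡ/ and /m/, before a voiced consonant — surfaces as [iː] (rule 2).
/m/ (between /i/ and /u/) is unaffected → [m].
/u/ (between /m/ and /r/) occurs before a voiced consonant → [uː] by rule 2.
/r/ — between /u/ and /a/, between two vowels — surfaces as [ɾ] (rule 3).
/a/ (between /r/ and /ʃ/) fails the environment for rule 2, so it stays [a].
/ʃ/ (between /a/ and /b/) fails the environment for rule 1, so it stays [ʃ].
/b/ (between /ʃ/ and /i/) is unaffected → [b].
Rule 2 applies to /i/ (between /b/ and /l/: before a voiced consonant) → [iː].
/l/ (word-final) is unaffected → [l].

[iːɡiːmuːɾaʃbiːl]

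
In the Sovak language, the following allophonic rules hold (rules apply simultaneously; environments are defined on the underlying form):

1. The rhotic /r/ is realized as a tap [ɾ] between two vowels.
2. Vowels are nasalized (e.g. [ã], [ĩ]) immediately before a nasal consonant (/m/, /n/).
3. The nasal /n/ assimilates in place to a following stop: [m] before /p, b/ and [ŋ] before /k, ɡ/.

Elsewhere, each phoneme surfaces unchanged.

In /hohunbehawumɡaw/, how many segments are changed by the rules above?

3

Segments that undergo a rule: /u/ → [ũ] (rule 2); /n/ → [m] (rule 3); /u/ → [ũ] (rule 2).
All other segments surface unchanged.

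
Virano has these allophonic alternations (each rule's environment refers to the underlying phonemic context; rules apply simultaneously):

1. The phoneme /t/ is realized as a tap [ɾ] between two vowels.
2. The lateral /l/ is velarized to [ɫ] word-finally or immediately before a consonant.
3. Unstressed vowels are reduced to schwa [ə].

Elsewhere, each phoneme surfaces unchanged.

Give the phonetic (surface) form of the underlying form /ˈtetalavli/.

/t/ (word-initial): rule 1 targets it, but not between two vowels → unchanged [t].
/e/ — between /t/ and /t/; rule 3 does not apply here → [e].
/t/ (between /e/ and /a/): between two vowels, so rule 1 applies → [ɾ].
/a/ (between /t/ and /l/) occurs in an unstressed syllable → [ə] by rule 3.
/l/ (between /a/ and /a/) is in the target of rule 2 but the environment (word-finally or immediately before a consonant) is not met → [l].
/a/ — between /l/ and /v/, in an unstressed syllable — surfaces as [ə] (rule 3).
/v/ stays [v].
/l/ — between /v/ and /i/; rule 2 does not apply here → [l].
/i/ (word-final): in an unstressed syllable, so rule 3 applies → [ə].

[ˈteɾələvlə]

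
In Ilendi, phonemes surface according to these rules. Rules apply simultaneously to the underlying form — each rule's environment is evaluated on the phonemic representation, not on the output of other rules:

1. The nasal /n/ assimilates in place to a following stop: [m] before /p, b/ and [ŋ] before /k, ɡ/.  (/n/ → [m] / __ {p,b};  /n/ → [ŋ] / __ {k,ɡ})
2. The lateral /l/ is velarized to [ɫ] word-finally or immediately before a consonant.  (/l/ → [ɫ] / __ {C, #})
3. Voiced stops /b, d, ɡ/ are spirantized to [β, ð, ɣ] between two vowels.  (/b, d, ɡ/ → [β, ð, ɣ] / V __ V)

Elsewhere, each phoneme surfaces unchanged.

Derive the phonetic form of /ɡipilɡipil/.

[ɡipiɫɡipiɫ]

/ɡ/ (word-initial): rule 3 targets it, but not between two vowels → unchanged [ɡ].
Rule 2 applies to /l/ (between /i/ and /ɡ/: word-finally or immediately before a consonant) → [ɫ].
/ɡ/ (between /l/ and /i/) fails the environment for rule 3, so it stays [ɡ].
/l/ meets the environment for rule 2 (word-finally or immediately before a consonant) → [ɫ].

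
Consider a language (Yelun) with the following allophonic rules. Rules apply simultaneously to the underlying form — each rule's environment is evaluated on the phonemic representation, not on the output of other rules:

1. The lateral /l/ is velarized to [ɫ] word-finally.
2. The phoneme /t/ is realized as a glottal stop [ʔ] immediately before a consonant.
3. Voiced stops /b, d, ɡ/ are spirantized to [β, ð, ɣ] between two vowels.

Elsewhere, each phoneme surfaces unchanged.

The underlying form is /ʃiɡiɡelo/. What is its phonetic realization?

/ɡ/ meets the environment for rule 3 (between two vowels) → [ɣ].
/ɡ/ (between /i/ and /e/) occurs between two vowels → [ɣ] by rule 3.
/l/ (between /e/ and /o/) is in the target of rule 1 but the environment (word-finally) is not met → [l].

[ʃiɣiɣelo]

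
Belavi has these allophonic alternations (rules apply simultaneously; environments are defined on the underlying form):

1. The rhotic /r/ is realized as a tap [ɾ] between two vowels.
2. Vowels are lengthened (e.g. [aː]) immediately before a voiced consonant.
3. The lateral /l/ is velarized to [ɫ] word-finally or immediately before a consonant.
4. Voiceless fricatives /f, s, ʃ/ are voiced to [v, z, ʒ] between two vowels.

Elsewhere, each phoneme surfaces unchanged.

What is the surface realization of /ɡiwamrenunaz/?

/ɡ/ (word-initial) is unaffected → [ɡ].
Rule 2 applies to /i/ (between /ɡ/ and /w/: before a voiced consonant) → [iː].
/w/ (between /i/ and /a/): no rule targets it → [w].
/a/ (between /w/ and /m/): before a voiced consonant, so rule 2 applies → [aː].
/m/ (between /a/ and /r/) is unaffected → [m].
/r/ — between /m/ and /e/; rule 1 does not apply here → [r].
Rule 2 applies to /e/ (between /r/ and /n/: before a voiced consonant) → [eː].
/n/ (between /e/ and /u/): no rule targets it → [n].
/u/ meets the environment for rule 2 (before a voiced consonant) → [uː].
/n/ (between /u/ and /a/) is unaffected → [n].
/a/ — between /n/ and /z/, before a voiced consonant — surfaces as [aː] (rule 2).
/z/ (word-final): no rule targets it → [z].

[ɡiːwaːmreːnuːnaːz]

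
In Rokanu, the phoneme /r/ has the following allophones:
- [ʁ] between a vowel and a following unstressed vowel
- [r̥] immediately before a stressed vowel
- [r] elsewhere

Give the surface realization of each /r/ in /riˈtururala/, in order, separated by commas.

Occurrence 1 (position 1): no conditioning environment matches → elsewhere allophone [r].
Occurrence 2 (position 5): between a vowel and a following unstressed vowel → [ʁ].
Occurrence 3 (position 7): between a vowel and a following unstressed vowel → [ʁ].

[r], [ʁ], [ʁ]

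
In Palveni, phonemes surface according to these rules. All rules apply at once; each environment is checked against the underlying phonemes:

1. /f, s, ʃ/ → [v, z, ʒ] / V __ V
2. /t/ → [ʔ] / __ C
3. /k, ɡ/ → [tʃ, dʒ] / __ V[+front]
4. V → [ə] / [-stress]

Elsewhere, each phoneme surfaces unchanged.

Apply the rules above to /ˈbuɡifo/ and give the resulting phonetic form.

[ˈbudʒəvə]

/b/ (word-initial) is unaffected → [b].
/u/ (between /b/ and /ɡ/): rule 4 targets it, but not in an unstressed syllable → unchanged [u].
/ɡ/ meets the environment for rule 3 (before a front vowel) → [dʒ].
/i/ meets the environment for rule 4 (in an unstressed syllable) → [ə].
/f/ meets the environment for rule 1 (between two vowels) → [v].
Rule 4 applies to /o/ (word-final: in an unstressed syllable) → [ə].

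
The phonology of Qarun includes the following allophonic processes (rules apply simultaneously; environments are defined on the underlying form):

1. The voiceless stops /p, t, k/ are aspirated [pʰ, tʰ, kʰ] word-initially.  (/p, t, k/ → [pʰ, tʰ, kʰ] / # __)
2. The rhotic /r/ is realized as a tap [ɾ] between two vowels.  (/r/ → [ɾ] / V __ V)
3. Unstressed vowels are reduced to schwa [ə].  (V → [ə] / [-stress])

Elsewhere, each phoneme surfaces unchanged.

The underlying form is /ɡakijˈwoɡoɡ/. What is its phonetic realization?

[ɡəkəjˈwoɡəɡ]

/ɡ/ (word-initial): no rule targets it → [ɡ].
/a/ (between /ɡ/ and /k/) occurs in an unstressed syllable → [ə] by rule 3.
/k/ (between /a/ and /i/) is in the target of rule 1 but the environment (word-initially) is not met → [k].
/i/ (between /k/ and /j/) occurs in an unstressed syllable → [ə] by rule 3.
/j/ stays [j].
/w/ (between /j/ and /o/) is unaffected → [w].
/o/ — between /w/ and /ɡ/; rule 3 does not apply here → [o].
/ɡ/ — not in any rule's target class → [ɡ].
/o/ meets the environment for rule 3 (in an unstressed syllable) → [ə].
/ɡ/ (word-final) is unaffected → [ɡ].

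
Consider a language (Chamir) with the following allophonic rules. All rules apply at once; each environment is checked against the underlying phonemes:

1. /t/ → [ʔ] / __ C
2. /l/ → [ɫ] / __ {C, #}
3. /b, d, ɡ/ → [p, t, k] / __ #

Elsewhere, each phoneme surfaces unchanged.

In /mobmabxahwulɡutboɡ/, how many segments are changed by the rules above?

Segments that undergo a rule: /l/ → [ɫ] (rule 2); /t/ → [ʔ] (rule 1); /ɡ/ → [k] (rule 3).
All other segments surface unchanged.

3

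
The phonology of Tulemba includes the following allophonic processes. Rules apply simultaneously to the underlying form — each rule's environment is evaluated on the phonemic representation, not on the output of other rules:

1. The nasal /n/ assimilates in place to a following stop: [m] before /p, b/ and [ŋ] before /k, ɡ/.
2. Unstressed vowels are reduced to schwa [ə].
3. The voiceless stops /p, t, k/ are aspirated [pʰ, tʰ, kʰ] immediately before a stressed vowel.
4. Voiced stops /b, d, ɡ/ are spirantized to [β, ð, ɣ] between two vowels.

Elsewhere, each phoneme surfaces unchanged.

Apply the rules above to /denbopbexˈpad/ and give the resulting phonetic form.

[dəmbəpbəxˈpʰad]

/d/ — word-initial; rule 4 does not apply here → [d].
Rule 2 applies to /e/ (between /d/ and /n/: in an unstressed syllable) → [ə].
/n/ — between /e/ and /b/, before a labial or velar stop — surfaces as [m] (rule 1).
/b/ — between /n/ and /o/; rule 4 does not apply here → [b].
Rule 2 applies to /o/ (between /b/ and /p/: in an unstressed syllable) → [ə].
/p/ — between /o/ and /b/; rule 3 does not apply here → [p].
/b/ — between /p/ and /e/; rule 4 does not apply here → [b].
/e/ — between /b/ and /x/, in an unstressed syllable — surfaces as [ə] (rule 2).
/x/ (between /e/ and /p/) is unaffected → [x].
/p/ (between /x/ and /a/) occurs immediately before a stressed vowel → [pʰ] by rule 3.
/a/ (between /p/ and /d/): rule 2 targets it, but not in an unstressed syllable → unchanged [a].
/d/ (word-final) fails the environment for rule 4, so it stays [d].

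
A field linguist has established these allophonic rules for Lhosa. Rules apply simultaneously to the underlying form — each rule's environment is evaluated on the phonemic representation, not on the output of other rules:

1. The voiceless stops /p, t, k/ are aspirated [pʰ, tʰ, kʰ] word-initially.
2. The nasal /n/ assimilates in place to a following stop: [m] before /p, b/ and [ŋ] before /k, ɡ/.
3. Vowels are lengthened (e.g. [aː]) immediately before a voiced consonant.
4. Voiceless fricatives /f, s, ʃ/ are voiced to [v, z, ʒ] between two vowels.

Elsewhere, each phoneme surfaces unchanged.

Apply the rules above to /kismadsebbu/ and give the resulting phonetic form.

Rule 1 applies to /k/ (word-initial: word-initially) → [kʰ].
/i/ — between /k/ and /s/; rule 3 does not apply here → [i].
/s/ (between /i/ and /m/) is in the target of rule 4 but the environment (between two vowels) is not met → [s].
/a/ meets the environment for rule 3 (before a voiced consonant) → [aː].
/s/ — between /d/ and /e/; rule 4 does not apply here → [s].
Rule 3 applies to /e/ (between /s/ and /b/: before a voiced consonant) → [eː].
/u/ (word-final): rule 3 targets it, but not before a voiced consonant → unchanged [u].

[kʰismaːdseːbbu]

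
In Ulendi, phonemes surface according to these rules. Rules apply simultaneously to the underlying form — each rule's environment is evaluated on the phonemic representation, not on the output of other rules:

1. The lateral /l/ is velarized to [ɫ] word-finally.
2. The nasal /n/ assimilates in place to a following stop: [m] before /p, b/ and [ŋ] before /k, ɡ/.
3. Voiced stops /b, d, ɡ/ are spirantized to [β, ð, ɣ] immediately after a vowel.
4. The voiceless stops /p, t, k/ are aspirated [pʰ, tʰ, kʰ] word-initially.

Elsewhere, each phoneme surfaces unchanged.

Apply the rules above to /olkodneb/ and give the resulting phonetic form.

[olkoðneβ]

/l/ — between /o/ and /k/; rule 1 does not apply here → [l].
/k/ — between /l/ and /o/; rule 4 does not apply here → [k].
/d/ (between /o/ and /n/) occurs immediately after a vowel → [ð] by rule 3.
/n/ (between /d/ and /e/) is in the target of rule 2 but the environment (before a labial or velar stop) is not met → [n].
/b/ — word-final, immediately after a vowel — surfaces as [β] (rule 3).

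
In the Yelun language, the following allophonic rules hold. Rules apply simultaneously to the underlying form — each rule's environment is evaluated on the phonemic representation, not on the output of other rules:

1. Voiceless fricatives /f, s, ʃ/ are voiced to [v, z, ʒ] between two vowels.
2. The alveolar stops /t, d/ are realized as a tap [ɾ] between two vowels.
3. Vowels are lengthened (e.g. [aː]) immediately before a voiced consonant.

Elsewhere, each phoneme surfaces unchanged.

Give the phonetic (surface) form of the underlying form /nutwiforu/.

/n/ (word-initial) is unaffected → [n].
/u/ (between /n/ and /t/): rule 3 targets it, but not before a voiced consonant → unchanged [u].
/t/ — between /u/ and /w/; rule 2 does not apply here → [t].
/w/ stays [w].
/i/ (between /w/ and /f/) is in the target of rule 3 but the environment (before a voiced consonant) is not met → [i].
/f/ — between /i/ and /o/, between two vowels — surfaces as [v] (rule 1).
/o/ — between /f/ and /r/, before a voiced consonant — surfaces as [oː] (rule 3).
/r/ — not in any rule's target class → [r].
/u/ (word-final) fails the environment for rule 3, so it stays [u].

[nutwivoːru]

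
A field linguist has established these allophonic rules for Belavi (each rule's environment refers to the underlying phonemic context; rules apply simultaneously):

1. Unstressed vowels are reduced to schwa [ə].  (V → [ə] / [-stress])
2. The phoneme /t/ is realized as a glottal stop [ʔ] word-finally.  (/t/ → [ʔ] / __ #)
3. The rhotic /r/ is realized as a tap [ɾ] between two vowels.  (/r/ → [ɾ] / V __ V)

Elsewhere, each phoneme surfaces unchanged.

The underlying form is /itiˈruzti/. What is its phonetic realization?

/i/ (word-initial) occurs in an unstressed syllable → [ə] by rule 1.
/t/ — between /i/ and /i/; rule 2 does not apply here → [t].
/i/ meets the environment for rule 1 (in an unstressed syllable) → [ə].
/r/ (between /i/ and /u/) occurs between two vowels → [ɾ] by rule 3.
/u/ (between /r/ and /z/) fails the environment for rule 1, so it stays [u].
/z/ (between /u/ and /t/) is unaffected → [z].
/t/ (between /z/ and /i/) fails the environment for rule 2, so it stays [t].
/i/ meets the environment for rule 1 (in an unstressed syllable) → [ə].

[ətəˈɾuztə]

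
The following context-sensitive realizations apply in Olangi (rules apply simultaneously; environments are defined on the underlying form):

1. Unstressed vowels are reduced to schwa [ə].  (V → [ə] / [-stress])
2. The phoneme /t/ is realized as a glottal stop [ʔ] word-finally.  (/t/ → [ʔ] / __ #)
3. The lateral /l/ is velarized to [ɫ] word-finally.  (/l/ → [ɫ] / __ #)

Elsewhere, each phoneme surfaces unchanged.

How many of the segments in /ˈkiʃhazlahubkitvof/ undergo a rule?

5

Segments that undergo a rule: /a/ → [ə] (rule 1); /a/ → [ə] (rule 1); /u/ → [ə] (rule 1); /i/ → [ə] (rule 1); /o/ → [ə] (rule 1).
All other segments surface unchanged.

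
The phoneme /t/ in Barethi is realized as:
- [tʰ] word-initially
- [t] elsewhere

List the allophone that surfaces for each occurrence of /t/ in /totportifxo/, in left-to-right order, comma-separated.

Occurrence 1 (position 1): word-initially → [tʰ].
Occurrence 2 (position 3): no conditioning environment matches → elsewhere allophone [t].
Occurrence 3 (position 7): no conditioning environment matches → elsewhere allophone [t].

[tʰ], [t], [t]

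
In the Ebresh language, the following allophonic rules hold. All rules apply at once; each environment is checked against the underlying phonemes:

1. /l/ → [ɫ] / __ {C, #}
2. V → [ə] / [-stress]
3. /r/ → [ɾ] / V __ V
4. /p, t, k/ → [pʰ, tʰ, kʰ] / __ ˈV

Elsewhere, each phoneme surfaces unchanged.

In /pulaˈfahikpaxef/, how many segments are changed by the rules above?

Segments that undergo a rule: /u/ → [ə] (rule 2); /a/ → [ə] (rule 2); /i/ → [ə] (rule 2); /a/ → [ə] (rule 2); /e/ → [ə] (rule 2).
All other segments surface unchanged.

5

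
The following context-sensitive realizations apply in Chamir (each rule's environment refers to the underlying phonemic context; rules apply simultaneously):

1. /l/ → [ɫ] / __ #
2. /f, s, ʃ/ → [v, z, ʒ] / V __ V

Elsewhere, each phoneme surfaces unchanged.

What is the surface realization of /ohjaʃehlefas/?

/o/ (word-initial): no rule targets it → [o].
/h/ (between /o/ and /j/): no rule targets it → [h].
/j/ (between /h/ and /a/) is unaffected → [j].
/a/ (between /j/ and /ʃ/): no rule targets it → [a].
/ʃ/ (between /a/ and /e/) occurs between two vowels → [ʒ] by rule 2.
/e/ (between /ʃ/ and /h/) is unaffected → [e].
/h/ (between /e/ and /l/) is unaffected → [h].
/l/ (between /h/ and /e/): rule 1 targets it, but not word-finally → unchanged [l].
/e/ stays [e].
/f/ — between /e/ and /a/, between two vowels — surfaces as [v] (rule 2).
/a/ stays [a].
/s/ — word-final; rule 2 does not apply here → [s].

[ohjaʒehlevas]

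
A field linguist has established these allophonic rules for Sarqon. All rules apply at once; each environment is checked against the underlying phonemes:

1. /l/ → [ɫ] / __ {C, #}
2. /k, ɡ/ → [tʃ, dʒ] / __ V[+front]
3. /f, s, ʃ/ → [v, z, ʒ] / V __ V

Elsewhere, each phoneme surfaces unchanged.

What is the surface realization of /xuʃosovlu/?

/x/ (word-initial): no rule targets it → [x].
/u/ (between /x/ and /ʃ/): no rule targets it → [u].
/ʃ/ meets the environment for rule 3 (between two vowels) → [ʒ].
/o/ — not in any rule's target class → [o].
/s/ meets the environment for rule 3 (between two vowels) → [z].
/o/ (between /s/ and /v/): no rule targets it → [o].
/v/ — not in any rule's target class → [v].
/l/ (between /v/ and /u/): rule 1 targets it, but not word-finally or immediately before a consonant → unchanged [l].
/u/ — not in any rule's target class → [u].

[xuʒozovlu]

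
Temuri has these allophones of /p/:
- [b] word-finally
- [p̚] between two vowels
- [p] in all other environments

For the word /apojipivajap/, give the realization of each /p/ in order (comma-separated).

Occurrence 1 (position 2): between two vowels → [p̚].
Occurrence 2 (position 6): between two vowels → [p̚].
Occurrence 3 (position 12): word-finally → [b].

[p̚], [p̚], [b]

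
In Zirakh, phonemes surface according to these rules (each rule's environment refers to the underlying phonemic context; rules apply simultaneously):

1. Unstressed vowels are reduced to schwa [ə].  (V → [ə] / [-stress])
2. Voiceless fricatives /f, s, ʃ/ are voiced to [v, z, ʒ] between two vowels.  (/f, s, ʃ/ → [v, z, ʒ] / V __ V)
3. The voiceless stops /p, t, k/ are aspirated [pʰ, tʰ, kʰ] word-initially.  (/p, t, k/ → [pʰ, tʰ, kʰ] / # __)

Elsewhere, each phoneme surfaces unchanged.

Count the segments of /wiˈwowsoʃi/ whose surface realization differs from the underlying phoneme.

Segments that undergo a rule: /i/ → [ə] (rule 1); /o/ → [ə] (rule 1); /ʃ/ → [ʒ] (rule 2); /i/ → [ə] (rule 1).
All other segments surface unchanged.

4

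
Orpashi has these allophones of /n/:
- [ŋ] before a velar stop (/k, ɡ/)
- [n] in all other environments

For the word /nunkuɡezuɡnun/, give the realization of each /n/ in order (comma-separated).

[n], [ŋ], [n], [n]

Occurrence 1 (position 1): no conditioning environment matches → elsewhere allophone [n].
Occurrence 2 (position 3): before a velar stop → [ŋ].
Occurrence 3 (position 11): no conditioning environment matches → elsewhere allophone [n].
Occurrence 4 (position 13): no conditioning environment matches → elsewhere allophone [n].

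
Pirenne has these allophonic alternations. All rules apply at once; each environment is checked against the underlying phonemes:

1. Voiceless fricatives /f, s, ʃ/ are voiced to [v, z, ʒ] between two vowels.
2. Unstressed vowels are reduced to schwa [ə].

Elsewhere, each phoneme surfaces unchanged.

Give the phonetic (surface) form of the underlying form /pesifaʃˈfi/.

/p/ — not in any rule's target class → [p].
Rule 2 applies to /e/ (between /p/ and /s/: in an unstressed syllable) → [ə].
/s/ (between /e/ and /i/) occurs between two vowels → [z] by rule 1.
/i/ meets the environment for rule 2 (in an unstressed syllable) → [ə].
/f/ — between /i/ and /a/, between two vowels — surfaces as [v] (rule 1).
/a/ (between /f/ and /ʃ/): in an unstressed syllable, so rule 2 applies → [ə].
/ʃ/ (between /a/ and /f/) is in the target of rule 1 but the environment (between two vowels) is not met → [ʃ].
/f/ (between /ʃ/ and /i/) fails the environment for rule 1, so it stays [f].
/i/ (word-final): rule 2 targets it, but not in an unstressed syllable → unchanged [i].

[pəzəvəʃˈfi]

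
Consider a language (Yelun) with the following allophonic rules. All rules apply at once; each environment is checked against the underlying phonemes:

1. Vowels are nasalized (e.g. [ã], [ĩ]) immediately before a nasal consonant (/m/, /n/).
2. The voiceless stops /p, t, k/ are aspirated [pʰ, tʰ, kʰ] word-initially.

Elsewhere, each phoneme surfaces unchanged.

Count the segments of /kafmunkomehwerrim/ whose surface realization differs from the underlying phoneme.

4

Segments that undergo a rule: /k/ → [kʰ] (rule 2); /u/ → [ũ] (rule 1); /o/ → [õ] (rule 1); /i/ → [ĩ] (rule 1).
All other segments surface unchanged.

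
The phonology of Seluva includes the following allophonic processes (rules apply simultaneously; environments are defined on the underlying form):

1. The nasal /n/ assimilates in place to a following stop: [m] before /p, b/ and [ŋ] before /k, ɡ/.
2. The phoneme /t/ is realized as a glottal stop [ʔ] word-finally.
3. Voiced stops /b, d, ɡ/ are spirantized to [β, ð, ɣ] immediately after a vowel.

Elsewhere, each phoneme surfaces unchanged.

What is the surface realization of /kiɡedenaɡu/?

[kiɣeðenaɣu]

/k/ (word-initial) is unaffected → [k].
/i/ (between /k/ and /ɡ/) is unaffected → [i].
/ɡ/ meets the environment for rule 3 (immediately after a vowel) → [ɣ].
/e/ stays [e].
/d/ (between /e/ and /e/): immediately after a vowel, so rule 3 applies → [ð].
/e/ (between /d/ and /n/) is unaffected → [e].
/n/ (between /e/ and /a/): rule 1 targets it, but not before a labial or velar stop → unchanged [n].
/a/ (between /n/ and /ɡ/) is unaffected → [a].
/ɡ/ (between /a/ and /u/): immediately after a vowel, so rule 3 applies → [ɣ].
/u/ (word-final) is unaffected → [u].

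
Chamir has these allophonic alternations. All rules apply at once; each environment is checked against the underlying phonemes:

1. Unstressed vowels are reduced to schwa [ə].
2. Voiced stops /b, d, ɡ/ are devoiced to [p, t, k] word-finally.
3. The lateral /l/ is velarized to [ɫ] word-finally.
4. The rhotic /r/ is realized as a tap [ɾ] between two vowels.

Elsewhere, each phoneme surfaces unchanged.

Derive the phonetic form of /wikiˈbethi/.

/i/ meets the environment for rule 1 (in an unstressed syllable) → [ə].
/i/ (between /k/ and /b/) occurs in an unstressed syllable → [ə] by rule 1.
/b/ (between /i/ and /e/) is in the target of rule 2 but the environment (word-finally) is not met → [b].
/e/ (between /b/ and /t/) is in the target of rule 1 but the environment (in an unstressed syllable) is not met → [e].
/i/ (word-final): in an unstressed syllable, so rule 1 applies → [ə].

[wəkəˈbethə]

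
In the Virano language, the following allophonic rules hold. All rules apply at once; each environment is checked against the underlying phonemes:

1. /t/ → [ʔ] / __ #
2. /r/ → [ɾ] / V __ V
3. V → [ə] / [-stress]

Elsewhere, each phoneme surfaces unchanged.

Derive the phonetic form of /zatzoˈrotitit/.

[zətzəˈɾotətəʔ]

/z/ — not in any rule's target class → [z].
/a/ — between /z/ and /t/, in an unstressed syllable — surfaces as [ə] (rule 3).
/t/ (between /a/ and /z/): rule 1 targets it, but not word-finally → unchanged [t].
/z/ stays [z].
/o/ (between /z/ and /r/): in an unstressed syllable, so rule 3 applies → [ə].
/r/ — between /o/ and /o/, between two vowels — surfaces as [ɾ] (rule 2).
/o/ (between /r/ and /t/) fails the environment for rule 3, so it stays [o].
/t/ (between /o/ and /i/) fails the environment for rule 1, so it stays [t].
/i/ (between /t/ and /t/) occurs in an unstressed syllable → [ə] by rule 3.
/t/ (between /i/ and /i/) fails the environment for rule 1, so it stays [t].
/i/ (between /t/ and /t/): in an unstressed syllable, so rule 3 applies → [ə].
Rule 1 applies to /t/ (word-final: word-finally) → [ʔ].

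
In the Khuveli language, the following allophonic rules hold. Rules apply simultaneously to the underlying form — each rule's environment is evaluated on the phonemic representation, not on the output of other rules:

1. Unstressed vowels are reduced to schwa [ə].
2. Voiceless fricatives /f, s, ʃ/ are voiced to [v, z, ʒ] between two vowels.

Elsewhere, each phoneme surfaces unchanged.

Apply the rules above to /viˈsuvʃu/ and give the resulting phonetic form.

/v/ stays [v].
/i/ (between /v/ and /s/): in an unstressed syllable, so rule 1 applies → [ə].
/s/ — between /i/ and /u/, between two vowels — surfaces as [z] (rule 2).
/u/ (between /s/ and /v/) is in the target of rule 1 but the environment (in an unstressed syllable) is not met → [u].
/v/ (between /u/ and /ʃ/) is unaffected → [v].
/ʃ/ (between /v/ and /u/) fails the environment for rule 2, so it stays [ʃ].
/u/ (word-final): in an unstressed syllable, so rule 1 applies → [ə].

[vəˈzuvʃə]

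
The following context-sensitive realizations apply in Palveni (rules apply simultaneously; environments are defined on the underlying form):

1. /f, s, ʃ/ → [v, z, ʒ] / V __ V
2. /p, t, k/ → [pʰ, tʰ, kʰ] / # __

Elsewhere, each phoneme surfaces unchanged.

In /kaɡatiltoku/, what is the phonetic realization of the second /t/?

[t]

/t/ — between /l/ and /o/; rule 2 does not apply here → [t].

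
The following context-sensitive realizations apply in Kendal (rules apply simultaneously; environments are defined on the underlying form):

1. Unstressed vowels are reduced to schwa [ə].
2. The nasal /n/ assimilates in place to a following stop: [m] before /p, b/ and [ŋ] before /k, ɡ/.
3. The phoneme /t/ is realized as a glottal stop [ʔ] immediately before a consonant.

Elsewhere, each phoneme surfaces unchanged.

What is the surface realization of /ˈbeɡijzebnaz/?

[ˈbeɡəjzəbnəz]

/b/ (word-initial): no rule targets it → [b].
/e/ — between /b/ and /ɡ/; rule 1 does not apply here → [e].
/ɡ/ (between /e/ and /i/): no rule targets it → [ɡ].
Rule 1 applies to /i/ (between /ɡ/ and /j/: in an unstressed syllable) → [ə].
/j/ (between /i/ and /z/) is unaffected → [j].
/z/ (between /j/ and /e/): no rule targets it → [z].
/e/ meets the environment for rule 1 (in an unstressed syllable) → [ə].
/b/ — not in any rule's target class → [b].
/n/ (between /b/ and /a/) is in the target of rule 2 but the environment (before a labial or velar stop) is not met → [n].
/a/ meets the environment for rule 1 (in an unstressed syllable) → [ə].
/z/ stays [z].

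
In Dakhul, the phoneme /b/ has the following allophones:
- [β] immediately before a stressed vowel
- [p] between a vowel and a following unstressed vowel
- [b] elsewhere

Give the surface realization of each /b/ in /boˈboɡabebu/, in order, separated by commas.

[b], [β], [p], [p]

Occurrence 1 (position 1): no conditioning environment matches → elsewhere allophone [b].
Occurrence 2 (position 3): immediately before a stressed vowel → [β].
Occurrence 3 (position 7): between a vowel and a following unstressed vowel → [p].
Occurrence 4 (position 9): between a vowel and a following unstressed vowel → [p].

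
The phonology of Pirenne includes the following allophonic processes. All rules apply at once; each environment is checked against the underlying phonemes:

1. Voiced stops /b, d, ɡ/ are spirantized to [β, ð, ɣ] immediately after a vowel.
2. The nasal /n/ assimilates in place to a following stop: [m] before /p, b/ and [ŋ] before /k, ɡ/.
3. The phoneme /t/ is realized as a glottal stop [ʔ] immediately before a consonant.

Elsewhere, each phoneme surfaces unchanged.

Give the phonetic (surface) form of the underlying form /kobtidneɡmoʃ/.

[koβtiðneɣmoʃ]

/b/ (between /o/ and /t/): immediately after a vowel, so rule 1 applies → [β].
/t/ (between /b/ and /i/) is in the target of rule 3 but the environment (immediately before a consonant) is not met → [t].
/d/ (between /i/ and /n/): immediately after a vowel, so rule 1 applies → [ð].
/n/ (between /d/ and /e/): rule 2 targets it, but not before a labial or velar stop → unchanged [n].
/ɡ/ — between /e/ and /m/, immediately after a vowel — surfaces as [ɣ] (rule 1).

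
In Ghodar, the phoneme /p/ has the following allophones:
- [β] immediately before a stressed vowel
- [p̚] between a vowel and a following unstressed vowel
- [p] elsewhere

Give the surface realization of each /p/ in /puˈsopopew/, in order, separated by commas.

[p], [p̚], [p̚]

Occurrence 1 (position 1): no conditioning environment matches → elsewhere allophone [p].
Occurrence 2 (position 5): between a vowel and a following unstressed vowel → [p̚].
Occurrence 3 (position 7): between a vowel and a following unstressed vowel → [p̚].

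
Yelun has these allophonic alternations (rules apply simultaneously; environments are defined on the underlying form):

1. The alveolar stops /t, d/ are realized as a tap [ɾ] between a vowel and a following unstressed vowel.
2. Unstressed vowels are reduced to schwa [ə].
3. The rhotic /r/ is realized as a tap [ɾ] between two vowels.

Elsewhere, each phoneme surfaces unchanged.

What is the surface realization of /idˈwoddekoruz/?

[ədˈwoddəkəɾəz]

/i/ (word-initial): in an unstressed syllable, so rule 2 applies → [ə].
/d/ (between /i/ and /w/) fails the environment for rule 1, so it stays [d].
/w/ stays [w].
/o/ (between /w/ and /d/) is in the target of rule 2 but the environment (in an unstressed syllable) is not met → [o].
/d/ — between /o/ and /d/; rule 1 does not apply here → [d].
/d/ (between /d/ and /e/) fails the environment for rule 1, so it stays [d].
/e/ — between /d/ and /k/, in an unstressed syllable — surfaces as [ə] (rule 2).
/k/ stays [k].
/o/ (between /k/ and /r/): in an unstressed syllable, so rule 2 applies → [ə].
/r/ (between /o/ and /u/): between two vowels, so rule 3 applies → [ɾ].
Rule 2 applies to /u/ (between /r/ and /z/: in an unstressed syllable) → [ə].
/z/ stays [z].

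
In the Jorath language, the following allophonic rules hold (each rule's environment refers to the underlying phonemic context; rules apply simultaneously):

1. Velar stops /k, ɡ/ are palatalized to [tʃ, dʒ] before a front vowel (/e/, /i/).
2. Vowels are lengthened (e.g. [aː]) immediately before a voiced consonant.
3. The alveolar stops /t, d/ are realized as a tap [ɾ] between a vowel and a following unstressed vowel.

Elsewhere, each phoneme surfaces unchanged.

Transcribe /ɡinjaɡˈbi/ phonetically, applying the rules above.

[dʒiːnjaːɡˈbi]

/ɡ/ (word-initial): before a front vowel, so rule 1 applies → [dʒ].
/i/ meets the environment for rule 2 (before a voiced consonant) → [iː].
/n/ (between /i/ and /j/): no rule targets it → [n].
/j/ — not in any rule's target class → [j].
/a/ (between /j/ and /ɡ/): before a voiced consonant, so rule 2 applies → [aː].
/ɡ/ (between /a/ and /b/) is in the target of rule 1 but the environment (before a front vowel) is not met → [ɡ].
/b/ — not in any rule's target class → [b].
/i/ — word-final; rule 2 does not apply here → [i].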